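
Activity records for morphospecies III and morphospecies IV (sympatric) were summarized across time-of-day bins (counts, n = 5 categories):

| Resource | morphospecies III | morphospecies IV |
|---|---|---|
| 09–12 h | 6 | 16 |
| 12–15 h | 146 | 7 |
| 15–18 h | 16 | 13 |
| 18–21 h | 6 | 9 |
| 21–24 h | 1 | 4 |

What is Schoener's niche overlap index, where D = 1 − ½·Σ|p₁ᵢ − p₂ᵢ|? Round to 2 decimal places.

0.31

Proportions for morphospecies III (n=175): 6/175=0.0343, 146/175=0.8343, 16/175=0.0914, 6/175=0.0343, 1/175=0.0057
Proportions for morphospecies IV (n=49): 16/49=0.3265, 7/49=0.1429, 13/49=0.2653, 9/49=0.1837, 4/49=0.0816
Σ|p₁ᵢ − p₂ᵢ| = 0.2922 + 0.6914 + 0.1739 + 0.1494 + 0.0759 = 1.3828
D = 1 − ½ × 1.3828 = 1 − 0.69140 = 0.30860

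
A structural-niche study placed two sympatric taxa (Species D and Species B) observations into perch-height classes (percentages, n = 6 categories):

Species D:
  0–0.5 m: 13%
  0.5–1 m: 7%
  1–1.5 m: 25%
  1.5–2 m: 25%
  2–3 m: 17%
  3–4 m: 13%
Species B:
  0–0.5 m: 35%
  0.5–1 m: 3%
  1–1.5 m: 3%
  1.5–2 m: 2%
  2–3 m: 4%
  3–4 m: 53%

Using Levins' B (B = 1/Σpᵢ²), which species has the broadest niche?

Species D

Convert percentages to proportions (divide by 100).
Σp_Dᵢ² = 0.13² + 0.07² + 0.25² + 0.25² + 0.17² + 0.13² = 0.0169 + 0.0049 + 0.0625 + 0.0625 + 0.0289 + 0.0169 = 0.1926
B_D = 1 / 0.1926 = 5.1921
Σp_Bᵢ² = 0.35² + 0.03² + 0.03² + 0.02² + 0.04² + 0.53² = 0.1225 + 0.0009 + 0.0009 + 0.0004 + 0.0016 + 0.2809 = 0.4072
B_B = 1 / 0.4072 = 2.4558
Highest B → broadest niche (most generalist): Species D (B = 5.19).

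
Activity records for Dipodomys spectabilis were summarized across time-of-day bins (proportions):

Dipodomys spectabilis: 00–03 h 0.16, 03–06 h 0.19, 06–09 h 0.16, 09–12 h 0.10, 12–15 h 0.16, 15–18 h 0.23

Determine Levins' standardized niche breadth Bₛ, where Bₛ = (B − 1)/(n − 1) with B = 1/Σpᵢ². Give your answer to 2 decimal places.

0.94

Σpᵢ² = 0.16² + 0.19² + 0.16² + 0.10² + 0.16² + 0.23² = 0.0256 + 0.0361 + 0.0256 + 0.0100 + 0.0256 + 0.0529 = 0.1758
B = 1 / 0.1758 = 5.6883
Bₛ = (B − 1)/(n − 1) = (5.6883 − 1)/(6 − 1) = 4.6883/5 = 0.9377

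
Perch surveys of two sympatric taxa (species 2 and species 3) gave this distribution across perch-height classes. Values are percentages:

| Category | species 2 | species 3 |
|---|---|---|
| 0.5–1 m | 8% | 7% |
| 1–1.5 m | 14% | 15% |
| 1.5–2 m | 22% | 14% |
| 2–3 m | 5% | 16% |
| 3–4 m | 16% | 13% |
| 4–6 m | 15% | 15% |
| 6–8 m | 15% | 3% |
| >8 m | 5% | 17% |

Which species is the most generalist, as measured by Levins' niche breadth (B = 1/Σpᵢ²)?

Convert percentages to proportions (divide by 100).
Σp_2ᵢ² = 0.08² + 0.14² + 0.22² + 0.05² + 0.16² + 0.15² + 0.15² + 0.05² = 0.0064 + 0.0196 + 0.0484 + 0.0025 + 0.0256 + 0.0225 + 0.0225 + 0.0025 = 0.1500
B_2 = 1 / 0.1500 = 6.6667
Σp_3ᵢ² = 0.07² + 0.15² + 0.14² + 0.16² + 0.13² + 0.15² + 0.03² + 0.17² = 0.0049 + 0.0225 + 0.0196 + 0.0256 + 0.0169 + 0.0225 + 0.0009 + 0.0289 = 0.1418
B_3 = 1 / 0.1418 = 7.0522
Highest B → broadest niche (most generalist): species 3 (B = 7.05).

species 3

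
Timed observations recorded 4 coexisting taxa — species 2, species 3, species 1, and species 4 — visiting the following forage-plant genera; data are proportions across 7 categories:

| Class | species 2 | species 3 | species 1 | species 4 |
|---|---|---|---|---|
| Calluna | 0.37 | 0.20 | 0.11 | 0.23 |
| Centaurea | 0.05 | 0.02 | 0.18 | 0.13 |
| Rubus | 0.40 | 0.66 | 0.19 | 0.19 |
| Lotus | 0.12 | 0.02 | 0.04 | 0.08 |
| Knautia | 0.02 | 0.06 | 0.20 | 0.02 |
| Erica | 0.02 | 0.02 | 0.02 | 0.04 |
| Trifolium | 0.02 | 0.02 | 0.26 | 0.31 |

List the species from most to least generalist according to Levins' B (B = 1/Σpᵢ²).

Σp_2ᵢ² = 0.37² + 0.05² + 0.40² + 0.12² + 0.02² + 0.02² + 0.02² = 0.1369 + 0.0025 + 0.1600 + 0.0144 + 0.0004 + 0.0004 + 0.0004 = 0.3150
B_2 = 1 / 0.3150 = 3.1746
Σp_3ᵢ² = 0.20² + 0.02² + 0.66² + 0.02² + 0.06² + 0.02² + 0.02² = 0.0400 + 0.0004 + 0.4356 + 0.0004 + 0.0036 + 0.0004 + 0.0004 = 0.4808
B_3 = 1 / 0.4808 = 2.0799
Σp_1ᵢ² = 0.11² + 0.18² + 0.19² + 0.04² + 0.20² + 0.02² + 0.26² = 0.0121 + 0.0324 + 0.0361 + 0.0016 + 0.0400 + 0.0004 + 0.0676 = 0.1902
B_1 = 1 / 0.1902 = 5.2576
Σp_4ᵢ² = 0.23² + 0.13² + 0.19² + 0.08² + 0.02² + 0.04² + 0.31² = 0.0529 + 0.0169 + 0.0361 + 0.0064 + 0.0004 + 0.0016 + 0.0961 = 0.2104
B_4 = 1 / 0.2104 = 4.7529
Ranking by B (broadest → narrowest): species 1 (5.26) > species 4 (4.75) > species 2 (3.17) > species 3 (2.08)

species 1 > species 4 > species 2 > species 3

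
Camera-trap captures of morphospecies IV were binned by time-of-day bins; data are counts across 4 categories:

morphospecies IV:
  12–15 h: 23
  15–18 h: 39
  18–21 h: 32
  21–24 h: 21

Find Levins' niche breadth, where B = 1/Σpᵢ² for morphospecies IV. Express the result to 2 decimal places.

3.76

Proportions for morphospecies IV (n=115): 23/115=0.2000, 39/115=0.3391, 32/115=0.2783, 21/115=0.1826
Σpᵢ² = 0.2000² + 0.3391² + 0.2783² + 0.1826² = 0.040000 + 0.114989 + 0.077451 + 0.033343 = 0.265783
B = 1 / 0.265783 = 3.7625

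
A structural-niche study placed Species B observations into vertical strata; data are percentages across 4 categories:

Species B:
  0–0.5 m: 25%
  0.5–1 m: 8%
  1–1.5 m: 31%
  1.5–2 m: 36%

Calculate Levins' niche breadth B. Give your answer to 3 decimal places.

3.394

Convert percentages to proportions (divide by 100).
Σpᵢ² = 0.25² + 0.08² + 0.31² + 0.36² = 0.0625 + 0.0064 + 0.0961 + 0.1296 = 0.2946
B = 1 / 0.2946 = 3.39443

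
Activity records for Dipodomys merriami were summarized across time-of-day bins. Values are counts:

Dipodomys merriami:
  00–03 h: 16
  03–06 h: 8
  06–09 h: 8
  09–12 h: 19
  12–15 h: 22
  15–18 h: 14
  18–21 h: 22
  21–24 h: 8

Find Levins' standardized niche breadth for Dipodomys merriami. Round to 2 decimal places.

0.85

Proportions for Dipodomys merriami (n=117): 16/117=0.1368, 8/117=0.0684, 8/117=0.0684, 19/117=0.1624, 22/117=0.1880, 14/117=0.1197, 22/117=0.1880, 8/117=0.0684
Σpᵢ² = 0.1368² + 0.0684² + 0.0684² + 0.1624² + 0.1880² + 0.1197² + 0.1880² + 0.0684² = 0.018714 + 0.004679 + 0.004679 + 0.026374 + 0.035344 + 0.014328 + 0.035344 + 0.004679 = 0.144141
B = 1 / 0.144141 = 6.9377
Bₛ = (B − 1)/(n − 1) = (6.9377 − 1)/(8 − 1) = 5.9377/7 = 0.8482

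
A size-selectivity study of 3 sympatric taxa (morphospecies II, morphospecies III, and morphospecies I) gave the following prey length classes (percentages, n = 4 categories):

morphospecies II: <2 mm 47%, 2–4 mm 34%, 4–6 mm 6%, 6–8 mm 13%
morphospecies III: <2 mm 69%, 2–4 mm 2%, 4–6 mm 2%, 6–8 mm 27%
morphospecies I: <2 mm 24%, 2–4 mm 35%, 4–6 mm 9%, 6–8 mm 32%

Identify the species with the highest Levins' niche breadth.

Convert percentages to proportions (divide by 100).
Σp_IIᵢ² = 0.47² + 0.34² + 0.06² + 0.13² = 0.2209 + 0.1156 + 0.0036 + 0.0169 = 0.3570
B_II = 1 / 0.3570 = 2.8011
Σp_IIIᵢ² = 0.69² + 0.02² + 0.02² + 0.27² = 0.4761 + 0.0004 + 0.0004 + 0.0729 = 0.5498
B_III = 1 / 0.5498 = 1.8188
Σp_Iᵢ² = 0.24² + 0.35² + 0.09² + 0.32² = 0.0576 + 0.1225 + 0.0081 + 0.1024 = 0.2906
B_I = 1 / 0.2906 = 3.4412
Highest B → broadest niche (most generalist): morphospecies I (B = 3.44).

morphospecies I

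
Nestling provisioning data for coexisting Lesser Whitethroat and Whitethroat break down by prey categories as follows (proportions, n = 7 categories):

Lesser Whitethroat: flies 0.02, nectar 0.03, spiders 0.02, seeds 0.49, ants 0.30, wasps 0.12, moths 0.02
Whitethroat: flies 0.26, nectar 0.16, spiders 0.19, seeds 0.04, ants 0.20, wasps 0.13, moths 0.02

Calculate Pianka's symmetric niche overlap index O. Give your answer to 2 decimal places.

Σ p₁ᵢp₂ᵢ = 0.0052 + 0.0048 + 0.0038 + 0.0196 + 0.0600 + 0.0156 + 0.0004 = 0.1094
Σp_1ᵢ² = 0.02² + 0.03² + 0.02² + 0.49² + 0.30² + 0.12² + 0.02² = 0.0004 + 0.0009 + 0.0004 + 0.2401 + 0.0900 + 0.0144 + 0.0004 = 0.3466
Σp_2ᵢ² = 0.26² + 0.16² + 0.19² + 0.04² + 0.20² + 0.13² + 0.02² = 0.0676 + 0.0256 + 0.0361 + 0.0016 + 0.0400 + 0.0169 + 0.0004 = 0.1882
O = 0.1094 / √(0.3466 × 0.1882) = 0.1094 / 0.25540 = 0.4283

0.43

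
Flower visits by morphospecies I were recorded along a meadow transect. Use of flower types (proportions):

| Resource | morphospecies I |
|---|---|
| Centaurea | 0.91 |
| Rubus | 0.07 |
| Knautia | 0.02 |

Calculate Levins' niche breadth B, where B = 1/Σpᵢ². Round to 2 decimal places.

1.20

Σpᵢ² = 0.91² + 0.07² + 0.02² = 0.8281 + 0.0049 + 0.0004 = 0.8334
B = 1 / 0.8334 = 1.1999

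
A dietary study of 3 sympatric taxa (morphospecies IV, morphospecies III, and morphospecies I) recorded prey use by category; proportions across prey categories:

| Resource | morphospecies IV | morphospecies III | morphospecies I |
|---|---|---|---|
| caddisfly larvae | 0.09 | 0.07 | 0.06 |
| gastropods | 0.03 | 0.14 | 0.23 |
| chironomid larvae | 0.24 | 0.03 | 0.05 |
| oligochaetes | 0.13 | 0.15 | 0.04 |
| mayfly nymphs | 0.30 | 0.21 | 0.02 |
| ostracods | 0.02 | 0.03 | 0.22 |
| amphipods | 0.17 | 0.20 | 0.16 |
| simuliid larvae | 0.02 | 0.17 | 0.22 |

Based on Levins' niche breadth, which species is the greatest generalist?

Σp_IVᵢ² = 0.09² + 0.03² + 0.24² + 0.13² + 0.30² + 0.02² + 0.17² + 0.02² = 0.0081 + 0.0009 + 0.0576 + 0.0169 + 0.0900 + 0.0004 + 0.0289 + 0.0004 = 0.2032
B_IV = 1 / 0.2032 = 4.9213
Σp_IIIᵢ² = 0.07² + 0.14² + 0.03² + 0.15² + 0.21² + 0.03² + 0.20² + 0.17² = 0.0049 + 0.0196 + 0.0009 + 0.0225 + 0.0441 + 0.0009 + 0.0400 + 0.0289 = 0.1618
B_III = 1 / 0.1618 = 6.1805
Σp_Iᵢ² = 0.06² + 0.23² + 0.05² + 0.04² + 0.02² + 0.22² + 0.16² + 0.22² = 0.0036 + 0.0529 + 0.0025 + 0.0016 + 0.0004 + 0.0484 + 0.0256 + 0.0484 = 0.1834
B_I = 1 / 0.1834 = 5.4526
Highest B → broadest niche (most generalist): morphospecies III (B = 6.18).

morphospecies III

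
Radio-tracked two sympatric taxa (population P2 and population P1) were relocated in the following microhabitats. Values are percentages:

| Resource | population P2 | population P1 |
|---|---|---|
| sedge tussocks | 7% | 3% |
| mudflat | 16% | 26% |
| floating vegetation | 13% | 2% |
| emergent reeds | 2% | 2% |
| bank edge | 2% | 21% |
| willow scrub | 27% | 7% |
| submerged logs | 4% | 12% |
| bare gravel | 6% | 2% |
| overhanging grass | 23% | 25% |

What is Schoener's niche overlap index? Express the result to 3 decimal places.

0.610

Convert percentages to proportions (divide by 100).
Σ|p₁ᵢ − p₂ᵢ| = 0.04 + 0.10 + 0.11 + 0.00 + 0.19 + 0.20 + 0.08 + 0.04 + 0.02 = 0.78
D = 1 − ½ × 0.78 = 1 − 0.390 = 0.61000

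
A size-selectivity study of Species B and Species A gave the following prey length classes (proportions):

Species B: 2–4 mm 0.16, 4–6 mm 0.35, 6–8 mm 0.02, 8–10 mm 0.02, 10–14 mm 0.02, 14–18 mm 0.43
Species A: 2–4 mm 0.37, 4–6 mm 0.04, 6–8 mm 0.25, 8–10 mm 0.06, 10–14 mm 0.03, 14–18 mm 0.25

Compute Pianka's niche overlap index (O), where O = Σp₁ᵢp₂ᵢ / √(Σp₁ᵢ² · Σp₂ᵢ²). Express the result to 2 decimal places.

Σ p₁ᵢp₂ᵢ = 0.0592 + 0.0140 + 0.0050 + 0.0012 + 0.0006 + 0.1075 = 0.1875
Σp_1ᵢ² = 0.16² + 0.35² + 0.02² + 0.02² + 0.02² + 0.43² = 0.0256 + 0.1225 + 0.0004 + 0.0004 + 0.0004 + 0.1849 = 0.3342
Σp_2ᵢ² = 0.37² + 0.04² + 0.25² + 0.06² + 0.03² + 0.25² = 0.1369 + 0.0016 + 0.0625 + 0.0036 + 0.0009 + 0.0625 = 0.2680
O = 0.1875 / √(0.3342 × 0.2680) = 0.1875 / 0.29928 = 0.6265

0.63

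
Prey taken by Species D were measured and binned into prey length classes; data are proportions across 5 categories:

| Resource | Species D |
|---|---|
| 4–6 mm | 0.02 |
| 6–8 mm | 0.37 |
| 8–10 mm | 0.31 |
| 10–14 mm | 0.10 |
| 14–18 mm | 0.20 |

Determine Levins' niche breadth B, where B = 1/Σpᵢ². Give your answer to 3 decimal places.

3.529

Σpᵢ² = 0.02² + 0.37² + 0.31² + 0.10² + 0.20² = 0.0004 + 0.1369 + 0.0961 + 0.0100 + 0.0400 = 0.2834
B = 1 / 0.2834 = 3.52858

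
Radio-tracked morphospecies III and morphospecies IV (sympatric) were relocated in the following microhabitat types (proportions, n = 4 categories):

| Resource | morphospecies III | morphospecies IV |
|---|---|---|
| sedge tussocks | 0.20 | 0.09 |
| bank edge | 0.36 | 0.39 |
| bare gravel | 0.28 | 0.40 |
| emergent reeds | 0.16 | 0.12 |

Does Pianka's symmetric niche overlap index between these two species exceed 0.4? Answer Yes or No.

Σ p₁ᵢp₂ᵢ = 0.0180 + 0.1404 + 0.1120 + 0.0192 = 0.2896
Σp_1ᵢ² = 0.20² + 0.36² + 0.28² + 0.16² = 0.0400 + 0.1296 + 0.0784 + 0.0256 = 0.2736
Σp_2ᵢ² = 0.09² + 0.39² + 0.40² + 0.12² = 0.0081 + 0.1521 + 0.1600 + 0.0144 = 0.3346
O = 0.2896 / √(0.2736 × 0.3346) = 0.2896 / 0.30257 = 0.9571
O = 0.9571 > 0.4 → Yes.

Yes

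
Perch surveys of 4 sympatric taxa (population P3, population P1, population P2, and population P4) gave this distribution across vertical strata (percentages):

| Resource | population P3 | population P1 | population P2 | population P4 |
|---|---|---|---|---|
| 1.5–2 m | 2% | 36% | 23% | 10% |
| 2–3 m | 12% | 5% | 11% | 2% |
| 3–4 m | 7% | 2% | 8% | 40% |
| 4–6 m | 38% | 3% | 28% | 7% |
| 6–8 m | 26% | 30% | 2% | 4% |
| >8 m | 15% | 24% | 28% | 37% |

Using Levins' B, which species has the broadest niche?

population P2

Convert percentages to proportions (divide by 100).
Σp_P3ᵢ² = 0.02² + 0.12² + 0.07² + 0.38² + 0.26² + 0.15² = 0.0004 + 0.0144 + 0.0049 + 0.1444 + 0.0676 + 0.0225 = 0.2542
B_P3 = 1 / 0.2542 = 3.9339
Σp_P1ᵢ² = 0.36² + 0.05² + 0.02² + 0.03² + 0.30² + 0.24² = 0.1296 + 0.0025 + 0.0004 + 0.0009 + 0.0900 + 0.0576 = 0.2810
B_P1 = 1 / 0.2810 = 3.5587
Σp_P2ᵢ² = 0.23² + 0.11² + 0.08² + 0.28² + 0.02² + 0.28² = 0.0529 + 0.0121 + 0.0064 + 0.0784 + 0.0004 + 0.0784 = 0.2286
B_P2 = 1 / 0.2286 = 4.3745
Σp_P4ᵢ² = 0.10² + 0.02² + 0.40² + 0.07² + 0.04² + 0.37² = 0.0100 + 0.0004 + 0.1600 + 0.0049 + 0.0016 + 0.1369 = 0.3138
B_P4 = 1 / 0.3138 = 3.1867
Highest B → broadest niche (most generalist): population P2 (B = 4.37).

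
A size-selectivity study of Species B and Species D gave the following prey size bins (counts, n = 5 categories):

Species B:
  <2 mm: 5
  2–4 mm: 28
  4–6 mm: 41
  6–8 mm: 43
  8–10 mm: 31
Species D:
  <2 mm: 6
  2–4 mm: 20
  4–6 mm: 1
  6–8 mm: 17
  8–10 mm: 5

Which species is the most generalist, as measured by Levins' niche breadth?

Proportions for Species B (n=148): 5/148=0.0338, 28/148=0.1892, 41/148=0.2770, 43/148=0.2905, 31/148=0.2095
Proportions for Species D (n=49): 6/49=0.1224, 20/49=0.4082, 1/49=0.0204, 17/49=0.3469, 5/49=0.1020
Σp_Bᵢ² = 0.0338² + 0.1892² + 0.2770² + 0.2905² + 0.2095² = 0.001142 + 0.035797 + 0.076729 + 0.084390 + 0.043890 = 0.241948
B_B = 1 / 0.241948 = 4.1331
Σp_Dᵢ² = 0.1224² + 0.4082² + 0.0204² + 0.3469² + 0.1020² = 0.014982 + 0.166627 + 0.000416 + 0.120340 + 0.010404 = 0.312769
B_D = 1 / 0.312769 = 3.1972
Highest B → broadest niche (most generalist): Species B (B = 4.13).

Species B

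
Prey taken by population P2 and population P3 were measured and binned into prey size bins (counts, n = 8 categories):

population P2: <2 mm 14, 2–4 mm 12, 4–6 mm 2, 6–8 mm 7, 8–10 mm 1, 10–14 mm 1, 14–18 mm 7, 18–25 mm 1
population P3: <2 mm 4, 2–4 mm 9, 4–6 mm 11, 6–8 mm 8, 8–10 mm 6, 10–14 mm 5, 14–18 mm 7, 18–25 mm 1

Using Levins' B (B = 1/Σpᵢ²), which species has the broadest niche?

population P3

Proportions for population P2 (n=45): 14/45=0.3111, 12/45=0.2667, 2/45=0.0444, 7/45=0.1556, 1/45=0.0222, 1/45=0.0222, 7/45=0.1556, 1/45=0.0222
Proportions for population P3 (n=51): 4/51=0.0784, 9/51=0.1765, 11/51=0.2157, 8/51=0.1569, 6/51=0.1176, 5/51=0.0980, 7/51=0.1373, 1/51=0.0196
Σp_P2ᵢ² = 0.3111² + 0.2667² + 0.0444² + 0.1556² + 0.0222² + 0.0222² + 0.1556² + 0.0222² = 0.096783 + 0.071129 + 0.001971 + 0.024211 + 0.000493 + 0.000493 + 0.024211 + 0.000493 = 0.219784
B_P2 = 1 / 0.219784 = 4.5499
Σp_P3ᵢ² = 0.0784² + 0.1765² + 0.2157² + 0.1569² + 0.1176² + 0.0980² + 0.1373² + 0.0196² = 0.006147 + 0.031152 + 0.046526 + 0.024618 + 0.013830 + 0.009604 + 0.018851 + 0.000384 = 0.151112
B_P3 = 1 / 0.151112 = 6.6176
Highest B → broadest niche (most generalist): population P3 (B = 6.62).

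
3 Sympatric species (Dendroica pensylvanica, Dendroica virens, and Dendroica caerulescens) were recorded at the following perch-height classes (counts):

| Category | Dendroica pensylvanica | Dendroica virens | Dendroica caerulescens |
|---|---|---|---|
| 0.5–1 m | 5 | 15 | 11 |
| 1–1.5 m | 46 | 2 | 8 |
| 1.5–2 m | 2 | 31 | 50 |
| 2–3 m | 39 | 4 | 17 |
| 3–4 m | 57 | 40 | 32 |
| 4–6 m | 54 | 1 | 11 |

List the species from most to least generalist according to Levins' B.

Proportions for Dendroica pensylvanica (n=203): 5/203=0.0246, 46/203=0.2266, 2/203=0.0099, 39/203=0.1921, 57/203=0.2808, 54/203=0.2660
Proportions for Dendroica virens (n=93): 15/93=0.1613, 2/93=0.0215, 31/93=0.3333, 4/93=0.0430, 40/93=0.4301, 1/93=0.0108
Proportions for Dendroica caerulescens (n=129): 11/129=0.0853, 8/129=0.0620, 50/129=0.3876, 17/129=0.1318, 32/129=0.2481, 11/129=0.0853
Σp_pensᵢ² = 0.0246² + 0.2266² + 0.0099² + 0.1921² + 0.2808² + 0.2660² = 0.000605 + 0.051348 + 0.000098 + 0.036902 + 0.078849 + 0.070756 = 0.238558
B_pens = 1 / 0.238558 = 4.1919
Σp_vireᵢ² = 0.1613² + 0.0215² + 0.3333² + 0.0430² + 0.4301² + 0.0108² = 0.026018 + 0.000462 + 0.111089 + 0.001849 + 0.184986 + 0.000117 = 0.324521
B_vire = 1 / 0.324521 = 3.0815
Σp_caerᵢ² = 0.0853² + 0.0620² + 0.3876² + 0.1318² + 0.2481² + 0.0853² = 0.007276 + 0.003844 + 0.150234 + 0.017371 + 0.061554 + 0.007276 = 0.247555
B_caer = 1 / 0.247555 = 4.0395
Ranking by B (broadest → narrowest): Dendroica pensylvanica (4.19) > Dendroica caerulescens (4.04) > Dendroica virens (3.08)

Dendroica pensylvanica > Dendroica caerulescens > Dendroica virens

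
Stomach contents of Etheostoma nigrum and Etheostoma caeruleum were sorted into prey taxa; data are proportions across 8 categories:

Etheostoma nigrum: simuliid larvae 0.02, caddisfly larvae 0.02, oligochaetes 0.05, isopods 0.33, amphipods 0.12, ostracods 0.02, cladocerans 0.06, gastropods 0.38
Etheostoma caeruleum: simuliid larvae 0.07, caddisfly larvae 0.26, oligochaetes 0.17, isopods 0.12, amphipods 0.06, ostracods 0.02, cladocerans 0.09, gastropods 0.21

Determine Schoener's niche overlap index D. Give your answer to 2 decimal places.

0.56

Σ|p₁ᵢ − p₂ᵢ| = 0.05 + 0.24 + 0.12 + 0.21 + 0.06 + 0.00 + 0.03 + 0.17 = 0.88
D = 1 − ½ × 0.88 = 1 − 0.440 = 0.5600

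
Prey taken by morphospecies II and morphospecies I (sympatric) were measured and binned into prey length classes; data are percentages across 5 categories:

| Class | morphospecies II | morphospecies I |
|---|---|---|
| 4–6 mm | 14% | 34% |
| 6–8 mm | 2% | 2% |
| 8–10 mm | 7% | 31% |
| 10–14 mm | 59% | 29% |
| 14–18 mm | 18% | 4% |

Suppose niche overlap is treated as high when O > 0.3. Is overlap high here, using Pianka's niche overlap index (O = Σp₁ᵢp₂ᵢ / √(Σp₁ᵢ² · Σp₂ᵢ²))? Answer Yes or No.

Yes

Convert percentages to proportions (divide by 100).
Σ p₁ᵢp₂ᵢ = 0.0476 + 0.0004 + 0.0217 + 0.1711 + 0.0072 = 0.2480
Σp_1ᵢ² = 0.14² + 0.02² + 0.07² + 0.59² + 0.18² = 0.0196 + 0.0004 + 0.0049 + 0.3481 + 0.0324 = 0.4054
Σp_2ᵢ² = 0.34² + 0.02² + 0.31² + 0.29² + 0.04² = 0.1156 + 0.0004 + 0.0961 + 0.0841 + 0.0016 = 0.2978
O = 0.2480 / √(0.4054 × 0.2978) = 0.2480 / 0.34746 = 0.7138
O = 0.7138 > 0.3 → Yes.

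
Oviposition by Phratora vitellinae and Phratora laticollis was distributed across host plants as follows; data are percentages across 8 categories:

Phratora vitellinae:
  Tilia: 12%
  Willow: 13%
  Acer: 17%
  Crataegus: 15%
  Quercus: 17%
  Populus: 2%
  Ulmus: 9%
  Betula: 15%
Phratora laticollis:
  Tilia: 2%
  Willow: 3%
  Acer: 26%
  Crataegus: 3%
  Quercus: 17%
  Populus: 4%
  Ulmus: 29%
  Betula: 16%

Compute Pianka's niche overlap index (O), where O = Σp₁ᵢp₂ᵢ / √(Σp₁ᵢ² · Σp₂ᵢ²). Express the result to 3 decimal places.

Convert percentages to proportions (divide by 100).
Σ p₁ᵢp₂ᵢ = 0.0024 + 0.0039 + 0.0442 + 0.0045 + 0.0289 + 0.0008 + 0.0261 + 0.0240 = 0.1348
Σp_1ᵢ² = 0.12² + 0.13² + 0.17² + 0.15² + 0.17² + 0.02² + 0.09² + 0.15² = 0.0144 + 0.0169 + 0.0289 + 0.0225 + 0.0289 + 0.0004 + 0.0081 + 0.0225 = 0.1426
Σp_2ᵢ² = 0.02² + 0.03² + 0.26² + 0.03² + 0.17² + 0.04² + 0.29² + 0.16² = 0.0004 + 0.0009 + 0.0676 + 0.0009 + 0.0289 + 0.0016 + 0.0841 + 0.0256 = 0.2100
O = 0.1348 / √(0.1426 × 0.2100) = 0.1348 / 0.173049 = 0.77897

0.779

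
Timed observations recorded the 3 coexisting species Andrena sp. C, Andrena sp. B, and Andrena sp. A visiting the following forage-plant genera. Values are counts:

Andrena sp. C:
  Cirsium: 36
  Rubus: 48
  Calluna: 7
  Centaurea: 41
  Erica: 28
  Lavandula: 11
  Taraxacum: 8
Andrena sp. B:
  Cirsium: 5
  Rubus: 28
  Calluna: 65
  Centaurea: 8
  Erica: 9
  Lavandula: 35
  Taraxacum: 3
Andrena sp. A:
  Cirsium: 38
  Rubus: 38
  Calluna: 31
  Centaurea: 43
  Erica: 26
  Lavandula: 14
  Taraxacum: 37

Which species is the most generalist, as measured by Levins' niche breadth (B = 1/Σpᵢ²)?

Andrena sp. A

Proportions for Andrena sp. C (n=179): 36/179=0.2011, 48/179=0.2682, 7/179=0.0391, 41/179=0.2291, 28/179=0.1564, 11/179=0.0615, 8/179=0.0447
Proportions for Andrena sp. B (n=153): 5/153=0.0327, 28/153=0.1830, 65/153=0.4248, 8/153=0.0523, 9/153=0.0588, 35/153=0.2288, 3/153=0.0196
Proportions for Andrena sp. A (n=227): 38/227=0.1674, 38/227=0.1674, 31/227=0.1366, 43/227=0.1894, 26/227=0.1145, 14/227=0.0617, 37/227=0.1630
Σp_Cᵢ² = 0.2011² + 0.2682² + 0.0391² + 0.2291² + 0.1564² + 0.0615² + 0.0447² = 0.040441 + 0.071931 + 0.001529 + 0.052487 + 0.024461 + 0.003782 + 0.001998 = 0.196629
B_C = 1 / 0.196629 = 5.0857
Σp_Bᵢ² = 0.0327² + 0.1830² + 0.4248² + 0.0523² + 0.0588² + 0.2288² + 0.0196² = 0.001069 + 0.033489 + 0.180455 + 0.002735 + 0.003457 + 0.052349 + 0.000384 = 0.273938
B_B = 1 / 0.273938 = 3.6505
Σp_Aᵢ² = 0.1674² + 0.1674² + 0.1366² + 0.1894² + 0.1145² + 0.0617² + 0.1630² = 0.028023 + 0.028023 + 0.018660 + 0.035872 + 0.013110 + 0.003807 + 0.026569 = 0.154064
B_A = 1 / 0.154064 = 6.4908
Highest B → broadest niche (most generalist): Andrena sp. A (B = 6.49).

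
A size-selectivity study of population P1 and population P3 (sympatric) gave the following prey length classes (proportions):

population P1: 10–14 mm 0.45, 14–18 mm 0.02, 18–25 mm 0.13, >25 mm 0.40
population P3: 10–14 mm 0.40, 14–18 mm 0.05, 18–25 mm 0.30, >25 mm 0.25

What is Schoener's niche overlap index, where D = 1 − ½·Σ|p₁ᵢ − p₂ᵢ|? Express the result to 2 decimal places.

Σ|p₁ᵢ − p₂ᵢ| = 0.05 + 0.03 + 0.17 + 0.15 = 0.40
D = 1 − ½ × 0.40 = 1 − 0.200 = 0.8000

0.80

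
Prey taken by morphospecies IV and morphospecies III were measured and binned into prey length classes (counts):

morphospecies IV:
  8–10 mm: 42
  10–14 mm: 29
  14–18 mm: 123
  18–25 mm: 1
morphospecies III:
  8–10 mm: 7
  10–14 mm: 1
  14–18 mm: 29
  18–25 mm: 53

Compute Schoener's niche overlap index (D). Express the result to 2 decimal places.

0.42

Proportions for morphospecies IV (n=195): 42/195=0.2154, 29/195=0.1487, 123/195=0.6308, 1/195=0.0051
Proportions for morphospecies III (n=90): 7/90=0.0778, 1/90=0.0111, 29/90=0.3222, 53/90=0.5889
Σ|p₁ᵢ − p₂ᵢ| = 0.1376 + 0.1376 + 0.3086 + 0.5838 = 1.1676
D = 1 − ½ × 1.1676 = 1 − 0.58380 = 0.41620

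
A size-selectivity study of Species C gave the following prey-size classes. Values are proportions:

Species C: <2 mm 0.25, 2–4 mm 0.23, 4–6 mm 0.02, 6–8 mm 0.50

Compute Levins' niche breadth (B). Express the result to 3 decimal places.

Σpᵢ² = 0.25² + 0.23² + 0.02² + 0.50² = 0.0625 + 0.0529 + 0.0004 + 0.2500 = 0.3658
B = 1 / 0.3658 = 2.73373

2.734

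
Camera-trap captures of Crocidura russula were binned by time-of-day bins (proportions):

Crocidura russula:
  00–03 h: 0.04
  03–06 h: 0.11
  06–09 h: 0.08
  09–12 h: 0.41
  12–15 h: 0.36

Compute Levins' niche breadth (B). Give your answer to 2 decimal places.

3.15

Σpᵢ² = 0.04² + 0.11² + 0.08² + 0.41² + 0.36² = 0.0016 + 0.0121 + 0.0064 + 0.1681 + 0.1296 = 0.3178
B = 1 / 0.3178 = 3.1466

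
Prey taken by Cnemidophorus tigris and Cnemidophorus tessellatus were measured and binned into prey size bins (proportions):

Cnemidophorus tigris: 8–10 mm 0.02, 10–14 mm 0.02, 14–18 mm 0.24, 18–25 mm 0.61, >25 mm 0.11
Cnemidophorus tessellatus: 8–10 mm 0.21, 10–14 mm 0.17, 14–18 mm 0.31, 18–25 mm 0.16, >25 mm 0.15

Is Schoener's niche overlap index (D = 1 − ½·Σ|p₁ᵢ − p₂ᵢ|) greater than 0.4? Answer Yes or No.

Yes

Σ|p₁ᵢ − p₂ᵢ| = 0.19 + 0.15 + 0.07 + 0.45 + 0.04 = 0.90
D = 1 − ½ × 0.90 = 1 − 0.450 = 0.5500
D = 0.5500 > 0.4 → Yes.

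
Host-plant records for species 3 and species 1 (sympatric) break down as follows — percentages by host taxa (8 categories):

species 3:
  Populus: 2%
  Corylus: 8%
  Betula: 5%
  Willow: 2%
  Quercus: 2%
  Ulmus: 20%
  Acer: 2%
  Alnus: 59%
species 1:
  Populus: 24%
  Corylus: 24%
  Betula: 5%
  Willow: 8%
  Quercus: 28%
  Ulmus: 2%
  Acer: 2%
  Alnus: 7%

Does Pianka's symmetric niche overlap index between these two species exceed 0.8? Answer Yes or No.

Convert percentages to proportions (divide by 100).
Σ p₁ᵢp₂ᵢ = 0.0048 + 0.0192 + 0.0025 + 0.0016 + 0.0056 + 0.0040 + 0.0004 + 0.0413 = 0.0794
Σp_1ᵢ² = 0.02² + 0.08² + 0.05² + 0.02² + 0.02² + 0.20² + 0.02² + 0.59² = 0.0004 + 0.0064 + 0.0025 + 0.0004 + 0.0004 + 0.0400 + 0.0004 + 0.3481 = 0.3986
Σp_2ᵢ² = 0.24² + 0.24² + 0.05² + 0.08² + 0.28² + 0.02² + 0.02² + 0.07² = 0.0576 + 0.0576 + 0.0025 + 0.0064 + 0.0784 + 0.0004 + 0.0004 + 0.0049 = 0.2082
O = 0.0794 / √(0.3986 × 0.2082) = 0.0794 / 0.28808 = 0.2756
O = 0.2756 < 0.8 → No.

No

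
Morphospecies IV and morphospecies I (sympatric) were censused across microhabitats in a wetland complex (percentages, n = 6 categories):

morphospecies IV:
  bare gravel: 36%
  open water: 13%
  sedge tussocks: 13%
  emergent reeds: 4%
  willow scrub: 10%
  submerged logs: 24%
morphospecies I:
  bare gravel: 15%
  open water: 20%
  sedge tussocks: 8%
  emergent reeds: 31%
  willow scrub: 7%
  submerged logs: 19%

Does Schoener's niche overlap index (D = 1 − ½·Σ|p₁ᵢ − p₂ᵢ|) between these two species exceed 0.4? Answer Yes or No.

Convert percentages to proportions (divide by 100).
Σ|p₁ᵢ − p₂ᵢ| = 0.21 + 0.07 + 0.05 + 0.27 + 0.03 + 0.05 = 0.68
D = 1 − ½ × 0.68 = 1 − 0.340 = 0.6600
D = 0.6600 > 0.4 → Yes.

Yes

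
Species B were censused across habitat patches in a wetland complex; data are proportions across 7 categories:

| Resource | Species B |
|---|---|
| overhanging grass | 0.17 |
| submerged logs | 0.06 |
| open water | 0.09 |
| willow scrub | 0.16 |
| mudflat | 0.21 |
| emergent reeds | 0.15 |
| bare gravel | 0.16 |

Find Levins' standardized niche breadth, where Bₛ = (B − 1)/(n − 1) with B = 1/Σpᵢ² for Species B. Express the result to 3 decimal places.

Σpᵢ² = 0.17² + 0.06² + 0.09² + 0.16² + 0.21² + 0.15² + 0.16² = 0.0289 + 0.0036 + 0.0081 + 0.0256 + 0.0441 + 0.0225 + 0.0256 = 0.1584
B = 1 / 0.1584 = 6.31313
Bₛ = (B − 1)/(n − 1) = (6.31313 − 1)/(7 − 1) = 5.31313/6 = 0.88552

0.886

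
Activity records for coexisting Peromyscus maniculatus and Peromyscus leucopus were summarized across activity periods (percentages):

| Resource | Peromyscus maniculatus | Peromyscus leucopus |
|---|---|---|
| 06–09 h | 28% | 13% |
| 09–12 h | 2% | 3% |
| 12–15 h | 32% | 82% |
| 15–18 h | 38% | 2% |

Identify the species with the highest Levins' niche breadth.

Peromyscus maniculatus

Convert percentages to proportions (divide by 100).
Σp_maniᵢ² = 0.28² + 0.02² + 0.32² + 0.38² = 0.0784 + 0.0004 + 0.1024 + 0.1444 = 0.3256
B_mani = 1 / 0.3256 = 3.0713
Σp_leucᵢ² = 0.13² + 0.03² + 0.82² + 0.02² = 0.0169 + 0.0009 + 0.6724 + 0.0004 = 0.6906
B_leuc = 1 / 0.6906 = 1.4480
Highest B → broadest niche (most generalist): Peromyscus maniculatus (B = 3.07).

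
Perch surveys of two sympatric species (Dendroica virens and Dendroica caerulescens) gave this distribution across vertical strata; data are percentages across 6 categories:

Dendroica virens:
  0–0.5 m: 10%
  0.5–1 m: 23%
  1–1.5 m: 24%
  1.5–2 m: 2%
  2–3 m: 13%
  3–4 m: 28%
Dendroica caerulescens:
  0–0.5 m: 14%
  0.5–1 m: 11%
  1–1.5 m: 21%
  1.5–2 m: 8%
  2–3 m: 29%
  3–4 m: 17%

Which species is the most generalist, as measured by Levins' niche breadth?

Convert percentages to proportions (divide by 100).
Σp_vireᵢ² = 0.10² + 0.23² + 0.24² + 0.02² + 0.13² + 0.28² = 0.0100 + 0.0529 + 0.0576 + 0.0004 + 0.0169 + 0.0784 = 0.2162
B_vire = 1 / 0.2162 = 4.6253
Σp_caerᵢ² = 0.14² + 0.11² + 0.21² + 0.08² + 0.29² + 0.17² = 0.0196 + 0.0121 + 0.0441 + 0.0064 + 0.0841 + 0.0289 = 0.1952
B_caer = 1 / 0.1952 = 5.1230
Highest B → broadest niche (most generalist): Dendroica caerulescens (B = 5.12).

Dendroica caerulescens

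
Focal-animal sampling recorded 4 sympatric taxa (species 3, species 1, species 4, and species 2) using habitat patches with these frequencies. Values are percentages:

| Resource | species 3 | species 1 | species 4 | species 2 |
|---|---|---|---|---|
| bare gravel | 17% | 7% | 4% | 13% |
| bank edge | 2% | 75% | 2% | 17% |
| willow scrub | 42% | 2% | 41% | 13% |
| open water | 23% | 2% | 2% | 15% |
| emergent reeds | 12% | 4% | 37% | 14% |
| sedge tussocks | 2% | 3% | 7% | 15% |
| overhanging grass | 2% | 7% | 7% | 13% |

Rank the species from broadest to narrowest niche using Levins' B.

species 2 > species 3 > species 4 > species 1

Convert percentages to proportions (divide by 100).
Σp_3ᵢ² = 0.17² + 0.02² + 0.42² + 0.23² + 0.12² + 0.02² + 0.02² = 0.0289 + 0.0004 + 0.1764 + 0.0529 + 0.0144 + 0.0004 + 0.0004 = 0.2738
B_3 = 1 / 0.2738 = 3.6523
Σp_1ᵢ² = 0.07² + 0.75² + 0.02² + 0.02² + 0.04² + 0.03² + 0.07² = 0.0049 + 0.5625 + 0.0004 + 0.0004 + 0.0016 + 0.0009 + 0.0049 = 0.5756
B_1 = 1 / 0.5756 = 1.7373
Σp_4ᵢ² = 0.04² + 0.02² + 0.41² + 0.02² + 0.37² + 0.07² + 0.07² = 0.0016 + 0.0004 + 0.1681 + 0.0004 + 0.1369 + 0.0049 + 0.0049 = 0.3172
B_4 = 1 / 0.3172 = 3.1526
Σp_2ᵢ² = 0.13² + 0.17² + 0.13² + 0.15² + 0.14² + 0.15² + 0.13² = 0.0169 + 0.0289 + 0.0169 + 0.0225 + 0.0196 + 0.0225 + 0.0169 = 0.1442
B_2 = 1 / 0.1442 = 6.9348
Ranking by B (broadest → narrowest): species 2 (6.93) > species 3 (3.65) > species 4 (3.15) > species 1 (1.74)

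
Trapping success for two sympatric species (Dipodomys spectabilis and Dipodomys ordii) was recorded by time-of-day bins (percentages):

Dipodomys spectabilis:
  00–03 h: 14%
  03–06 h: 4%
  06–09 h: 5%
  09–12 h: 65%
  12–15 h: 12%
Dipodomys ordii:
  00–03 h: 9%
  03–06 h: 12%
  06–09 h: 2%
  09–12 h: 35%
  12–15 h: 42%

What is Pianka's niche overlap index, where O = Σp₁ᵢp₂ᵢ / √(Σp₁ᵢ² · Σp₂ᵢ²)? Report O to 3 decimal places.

0.770

Convert percentages to proportions (divide by 100).
Σ p₁ᵢp₂ᵢ = 0.0126 + 0.0048 + 0.0010 + 0.2275 + 0.0504 = 0.2963
Σp_1ᵢ² = 0.14² + 0.04² + 0.05² + 0.65² + 0.12² = 0.0196 + 0.0016 + 0.0025 + 0.4225 + 0.0144 = 0.4606
Σp_2ᵢ² = 0.09² + 0.12² + 0.02² + 0.35² + 0.42² = 0.0081 + 0.0144 + 0.0004 + 0.1225 + 0.1764 = 0.3218
O = 0.2963 / √(0.4606 × 0.3218) = 0.2963 / 0.384995 = 0.76962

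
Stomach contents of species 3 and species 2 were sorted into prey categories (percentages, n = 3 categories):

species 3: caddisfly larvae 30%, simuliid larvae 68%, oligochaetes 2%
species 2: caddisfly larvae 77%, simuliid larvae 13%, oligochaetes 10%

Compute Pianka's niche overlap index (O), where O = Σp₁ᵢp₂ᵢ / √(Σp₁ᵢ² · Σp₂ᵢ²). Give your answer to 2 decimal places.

0.55

Convert percentages to proportions (divide by 100).
Σ p₁ᵢp₂ᵢ = 0.2310 + 0.0884 + 0.0020 = 0.3214
Σp_1ᵢ² = 0.30² + 0.68² + 0.02² = 0.0900 + 0.4624 + 0.0004 = 0.5528
Σp_2ᵢ² = 0.77² + 0.13² + 0.10² = 0.5929 + 0.0169 + 0.0100 = 0.6198
O = 0.3214 / √(0.5528 × 0.6198) = 0.3214 / 0.58534 = 0.5491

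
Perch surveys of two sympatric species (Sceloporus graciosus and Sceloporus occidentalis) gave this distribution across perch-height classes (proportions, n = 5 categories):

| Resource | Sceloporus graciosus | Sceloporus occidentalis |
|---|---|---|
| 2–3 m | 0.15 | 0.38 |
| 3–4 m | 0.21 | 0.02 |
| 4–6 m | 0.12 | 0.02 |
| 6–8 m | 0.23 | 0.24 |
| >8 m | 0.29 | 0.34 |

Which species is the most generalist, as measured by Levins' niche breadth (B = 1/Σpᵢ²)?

Sceloporus graciosus

Σp_gracᵢ² = 0.15² + 0.21² + 0.12² + 0.23² + 0.29² = 0.0225 + 0.0441 + 0.0144 + 0.0529 + 0.0841 = 0.2180
B_grac = 1 / 0.2180 = 4.5872
Σp_occiᵢ² = 0.38² + 0.02² + 0.02² + 0.24² + 0.34² = 0.1444 + 0.0004 + 0.0004 + 0.0576 + 0.1156 = 0.3184
B_occi = 1 / 0.3184 = 3.1407
Highest B → broadest niche (most generalist): Sceloporus graciosus (B = 4.59).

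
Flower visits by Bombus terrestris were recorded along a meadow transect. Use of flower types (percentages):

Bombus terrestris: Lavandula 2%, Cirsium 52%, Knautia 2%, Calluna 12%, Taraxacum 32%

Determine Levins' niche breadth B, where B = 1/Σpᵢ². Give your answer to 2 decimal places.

Convert percentages to proportions (divide by 100).
Σpᵢ² = 0.02² + 0.52² + 0.02² + 0.12² + 0.32² = 0.0004 + 0.2704 + 0.0004 + 0.0144 + 0.1024 = 0.3880
B = 1 / 0.3880 = 2.5773

2.58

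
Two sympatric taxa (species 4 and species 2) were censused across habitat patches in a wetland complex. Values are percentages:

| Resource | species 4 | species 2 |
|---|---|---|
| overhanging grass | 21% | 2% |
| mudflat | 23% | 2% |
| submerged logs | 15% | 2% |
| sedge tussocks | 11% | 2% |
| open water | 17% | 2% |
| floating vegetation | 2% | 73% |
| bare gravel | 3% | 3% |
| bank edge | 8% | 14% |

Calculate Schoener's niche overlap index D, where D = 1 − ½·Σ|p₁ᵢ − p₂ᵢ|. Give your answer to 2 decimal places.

0.23

Convert percentages to proportions (divide by 100).
Σ|p₁ᵢ − p₂ᵢ| = 0.19 + 0.21 + 0.13 + 0.09 + 0.15 + 0.71 + 0.00 + 0.06 = 1.54
D = 1 − ½ × 1.54 = 1 − 0.770 = 0.2300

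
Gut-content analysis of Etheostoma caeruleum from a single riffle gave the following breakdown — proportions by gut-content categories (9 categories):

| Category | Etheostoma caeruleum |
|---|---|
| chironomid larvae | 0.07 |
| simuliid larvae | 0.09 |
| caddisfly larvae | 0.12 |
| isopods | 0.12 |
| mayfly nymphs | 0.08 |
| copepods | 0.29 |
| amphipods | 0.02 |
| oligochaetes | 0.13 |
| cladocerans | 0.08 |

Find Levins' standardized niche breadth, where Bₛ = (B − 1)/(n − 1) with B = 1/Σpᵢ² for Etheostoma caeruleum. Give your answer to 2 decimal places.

0.68

Σpᵢ² = 0.07² + 0.09² + 0.12² + 0.12² + 0.08² + 0.29² + 0.02² + 0.13² + 0.08² = 0.0049 + 0.0081 + 0.0144 + 0.0144 + 0.0064 + 0.0841 + 0.0004 + 0.0169 + 0.0064 = 0.1560
B = 1 / 0.1560 = 6.4103
Bₛ = (B − 1)/(n − 1) = (6.4103 − 1)/(9 − 1) = 5.4103/8 = 0.6763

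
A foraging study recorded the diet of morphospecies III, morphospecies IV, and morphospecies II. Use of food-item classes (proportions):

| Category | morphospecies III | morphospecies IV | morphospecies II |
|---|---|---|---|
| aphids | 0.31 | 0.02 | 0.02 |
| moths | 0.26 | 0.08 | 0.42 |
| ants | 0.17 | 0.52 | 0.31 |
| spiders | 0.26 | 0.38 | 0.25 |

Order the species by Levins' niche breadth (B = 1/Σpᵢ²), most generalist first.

Σp_IIIᵢ² = 0.31² + 0.26² + 0.17² + 0.26² = 0.0961 + 0.0676 + 0.0289 + 0.0676 = 0.2602
B_III = 1 / 0.2602 = 3.8432
Σp_IVᵢ² = 0.02² + 0.08² + 0.52² + 0.38² = 0.0004 + 0.0064 + 0.2704 + 0.1444 = 0.4216
B_IV = 1 / 0.4216 = 2.3719
Σp_IIᵢ² = 0.02² + 0.42² + 0.31² + 0.25² = 0.0004 + 0.1764 + 0.0961 + 0.0625 = 0.3354
B_II = 1 / 0.3354 = 2.9815
Ranking by B (broadest → narrowest): morphospecies III (3.84) > morphospecies II (2.98) > morphospecies IV (2.37)

morphospecies III > morphospecies II > morphospecies IV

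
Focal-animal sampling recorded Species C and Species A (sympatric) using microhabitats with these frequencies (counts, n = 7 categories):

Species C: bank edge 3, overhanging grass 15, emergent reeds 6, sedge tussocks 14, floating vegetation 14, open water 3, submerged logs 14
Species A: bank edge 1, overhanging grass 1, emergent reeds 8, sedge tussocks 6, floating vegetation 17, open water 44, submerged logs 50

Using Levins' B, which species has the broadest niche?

Species C

Proportions for Species C (n=69): 3/69=0.0435, 15/69=0.2174, 6/69=0.0870, 14/69=0.2029, 14/69=0.2029, 3/69=0.0435, 14/69=0.2029
Proportions for Species A (n=127): 1/127=0.0079, 1/127=0.0079, 8/127=0.0630, 6/127=0.0472, 17/127=0.1339, 44/127=0.3465, 50/127=0.3937
Σp_Cᵢ² = 0.0435² + 0.2174² + 0.0870² + 0.2029² + 0.2029² + 0.0435² + 0.2029² = 0.001892 + 0.047263 + 0.007569 + 0.041168 + 0.041168 + 0.001892 + 0.041168 = 0.182120
B_C = 1 / 0.182120 = 5.4909
Σp_Aᵢ² = 0.0079² + 0.0079² + 0.0630² + 0.0472² + 0.1339² + 0.3465² + 0.3937² = 0.000062 + 0.000062 + 0.003969 + 0.002228 + 0.017929 + 0.120062 + 0.155000 = 0.299312
B_A = 1 / 0.299312 = 3.3410
Highest B → broadest niche (most generalist): Species C (B = 5.49).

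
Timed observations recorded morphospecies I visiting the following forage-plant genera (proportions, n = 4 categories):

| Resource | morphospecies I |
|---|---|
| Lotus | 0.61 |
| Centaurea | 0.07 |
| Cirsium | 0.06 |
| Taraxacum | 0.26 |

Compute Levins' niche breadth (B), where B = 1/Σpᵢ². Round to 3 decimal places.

Σpᵢ² = 0.61² + 0.07² + 0.06² + 0.26² = 0.3721 + 0.0049 + 0.0036 + 0.0676 = 0.4482
B = 1 / 0.4482 = 2.23115

2.231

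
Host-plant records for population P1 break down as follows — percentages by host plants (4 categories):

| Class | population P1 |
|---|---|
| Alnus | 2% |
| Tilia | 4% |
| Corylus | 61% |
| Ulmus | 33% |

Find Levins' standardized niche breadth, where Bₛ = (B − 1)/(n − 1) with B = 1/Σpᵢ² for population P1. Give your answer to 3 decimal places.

0.357

Convert percentages to proportions (divide by 100).
Σpᵢ² = 0.02² + 0.04² + 0.61² + 0.33² = 0.0004 + 0.0016 + 0.3721 + 0.1089 = 0.4830
B = 1 / 0.4830 = 2.07039
Bₛ = (B − 1)/(n − 1) = (2.07039 − 1)/(4 − 1) = 1.07039/3 = 0.35680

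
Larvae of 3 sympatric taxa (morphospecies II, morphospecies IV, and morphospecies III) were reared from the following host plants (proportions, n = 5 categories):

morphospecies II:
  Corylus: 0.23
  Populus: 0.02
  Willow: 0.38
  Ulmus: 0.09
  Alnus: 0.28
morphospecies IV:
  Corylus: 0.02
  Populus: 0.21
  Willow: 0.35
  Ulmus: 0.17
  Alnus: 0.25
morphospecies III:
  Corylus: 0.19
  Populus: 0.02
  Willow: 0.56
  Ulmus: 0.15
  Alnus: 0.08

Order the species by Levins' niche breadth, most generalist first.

morphospecies IV > morphospecies II > morphospecies III

Σp_IIᵢ² = 0.23² + 0.02² + 0.38² + 0.09² + 0.28² = 0.0529 + 0.0004 + 0.1444 + 0.0081 + 0.0784 = 0.2842
B_II = 1 / 0.2842 = 3.5186
Σp_IVᵢ² = 0.02² + 0.21² + 0.35² + 0.17² + 0.25² = 0.0004 + 0.0441 + 0.1225 + 0.0289 + 0.0625 = 0.2584
B_IV = 1 / 0.2584 = 3.8700
Σp_IIIᵢ² = 0.19² + 0.02² + 0.56² + 0.15² + 0.08² = 0.0361 + 0.0004 + 0.3136 + 0.0225 + 0.0064 = 0.3790
B_III = 1 / 0.3790 = 2.6385
Ranking by B (broadest → narrowest): morphospecies IV (3.87) > morphospecies II (3.52) > morphospecies III (2.64)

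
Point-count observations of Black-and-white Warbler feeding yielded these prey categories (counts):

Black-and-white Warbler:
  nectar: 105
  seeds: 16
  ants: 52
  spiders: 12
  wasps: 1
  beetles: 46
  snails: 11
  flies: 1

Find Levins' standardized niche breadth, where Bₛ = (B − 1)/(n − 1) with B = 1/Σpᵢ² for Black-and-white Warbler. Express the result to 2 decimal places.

0.38

Proportions for Black-and-white Warbler (n=244): 105/244=0.4303, 16/244=0.0656, 52/244=0.2131, 12/244=0.0492, 1/244=0.0041, 46/244=0.1885, 11/244=0.0451, 1/244=0.0041
Σpᵢ² = 0.4303² + 0.0656² + 0.2131² + 0.0492² + 0.0041² + 0.1885² + 0.0451² + 0.0041² = 0.185158 + 0.004303 + 0.045412 + 0.002421 + 0.000017 + 0.035532 + 0.002034 + 0.000017 = 0.274894
B = 1 / 0.274894 = 3.6378
Bₛ = (B − 1)/(n − 1) = (3.6378 − 1)/(8 − 1) = 2.6378/7 = 0.3768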